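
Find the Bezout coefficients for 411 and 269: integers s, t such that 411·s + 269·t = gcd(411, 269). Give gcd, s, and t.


Euclidean algorithm on (411, 269) — divide until remainder is 0:
  411 = 1 · 269 + 142
  269 = 1 · 142 + 127
  142 = 1 · 127 + 15
  127 = 8 · 15 + 7
  15 = 2 · 7 + 1
  7 = 7 · 1 + 0
gcd(411, 269) = 1.
Track Bezout coefficients alongside the remainders: start with r₀ = 411 = a·1 + b·0 (s = 1, t = 0) and r₁ = 269 = a·0 + b·1 (s = 0, t = 1); each new remainder r_{k+1} = r_{k-1} − q_k·r_k inherits s_{k+1} = s_{k-1} − q_k·s_k, t_{k+1} = t_{k-1} − q_k·t_k, so r_k = a·s_k + b·t_k at every step:
  q = 1: r = 142, s = 1 − 1·0 = 1, t = 0 − 1·1 = -1  (check: 411·1 + 269·(-1) = 142)
  q = 1: r = 127, s = 0 − 1·1 = -1, t = 1 − 1·(-1) = 2  (check: 411·(-1) + 269·2 = 127)
  q = 1: r = 15, s = 1 − 1·(-1) = 2, t = -1 − 1·2 = -3  (check: 411·2 + 269·(-3) = 15)
  q = 8: r = 7, s = -1 − 8·2 = -17, t = 2 − 8·(-3) = 26  (check: 411·(-17) + 269·26 = 7)
  q = 2: r = 1, s = 2 − 2·(-17) = 36, t = -3 − 2·26 = -55  (check: 411·36 + 269·(-55) = 1)
The row with r = 1 (the gcd) gives the Bezout coefficients s = 36, t = -55.
Result: 411 · (36) + 269 · (-55) = 1.

gcd(411, 269) = 1; s = 36, t = -55 (check: 411·36 + 269·(-55) = 1).


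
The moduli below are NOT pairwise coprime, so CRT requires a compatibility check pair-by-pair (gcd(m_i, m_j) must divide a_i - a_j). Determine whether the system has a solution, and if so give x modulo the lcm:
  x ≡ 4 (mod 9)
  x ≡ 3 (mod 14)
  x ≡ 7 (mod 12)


Moduli 9, 14, 12 are not pairwise coprime, so CRT works modulo lcm(m_i) when all pairwise compatibility conditions hold.
Pairwise compatibility: gcd(m_i, m_j) must divide a_i - a_j for every pair.
Merge one congruence at a time:
  Start: x ≡ 4 (mod 9).
  Combine with x ≡ 3 (mod 14): gcd(9, 14) = 1; 3 - 4 = -1, which IS divisible by 1, so compatible.
    Write x = 4 + 9·t and substitute into x ≡ 3 (mod 14): 9·t ≡ 3 − 4 = -1 (mod 14).
    Reduce coefficients mod 14: 9·t ≡ 13 (mod 14).
    The inverse of 9 mod 14 is 11 (since 9·11 = 99 = 7·14 + 1), so t ≡ 11·13 = 143 ≡ 3 (mod 14).
    Then x = 4 + 9·3 = 31, valid modulo lcm(9, 14) = 126: x ≡ 31 (mod 126).
  Combine with x ≡ 7 (mod 12): gcd(126, 12) = 6; 7 - 31 = -24, which IS divisible by 6, so compatible.
    Write x = 31 + 126·t and substitute into x ≡ 7 (mod 12): 126·t ≡ 7 − 31 = -24 (mod 12).
    Divide the congruence (and modulus) by g = 6: 21·t ≡ -4 (mod 2).
    Reduce coefficients mod 2: 1·t ≡ 0 (mod 2).
    So t ≡ 0 (mod 2).
    Then x = 31 + 126·0 = 31, valid modulo lcm(126, 12) = 252: x ≡ 31 (mod 252).
Verify: 31 mod 9 = 4, 31 mod 14 = 3, 31 mod 12 = 7.

x ≡ 31 (mod 252).


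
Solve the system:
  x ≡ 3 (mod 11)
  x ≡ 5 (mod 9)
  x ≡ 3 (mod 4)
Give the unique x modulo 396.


Moduli 11, 9, 4 are pairwise coprime; by CRT there is a unique solution modulo M = 11 · 9 · 4 = 396.
Solve pairwise, accumulating the modulus:
  Start with x ≡ 3 (mod 11).
  Combine with x ≡ 5 (mod 9): since gcd(11, 9) = 1, we get a unique residue mod 99.
    Write x = 3 + 11·t and substitute into x ≡ 5 (mod 9): 11·t ≡ 5 − 3 = 2 (mod 9).
    Reduce coefficients mod 9: 2·t ≡ 2 (mod 9).
    The inverse of 2 mod 9 is 5 (since 2·5 = 10 = 1·9 + 1), so t ≡ 5·2 = 10 ≡ 1 (mod 9).
    Then x = 3 + 11·1 = 14, valid modulo lcm(11, 9) = 99: x ≡ 14 (mod 99).
  Combine with x ≡ 3 (mod 4): since gcd(99, 4) = 1, we get a unique residue mod 396.
    Write x = 14 + 99·t and substitute into x ≡ 3 (mod 4): 99·t ≡ 3 − 14 = -11 (mod 4).
    Reduce coefficients mod 4: 3·t ≡ 1 (mod 4).
    The inverse of 3 mod 4 is 3 (since 3·3 = 9 = 2·4 + 1), so t ≡ 3·1 = 3 ≡ 3 (mod 4).
    Then x = 14 + 99·3 = 311, valid modulo lcm(99, 4) = 396: x ≡ 311 (mod 396).
Verify: 311 mod 11 = 3 ✓, 311 mod 9 = 5 ✓, 311 mod 4 = 3 ✓.

x ≡ 311 (mod 396).


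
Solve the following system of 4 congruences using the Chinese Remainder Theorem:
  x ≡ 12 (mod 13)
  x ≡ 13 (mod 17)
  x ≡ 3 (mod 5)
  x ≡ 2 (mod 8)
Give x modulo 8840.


Product of moduli M = 13 · 17 · 5 · 8 = 8840.
Merge one congruence at a time:
  Start: x ≡ 12 (mod 13).
  Combine with x ≡ 13 (mod 17); new modulus lcm = 221.
    Write x = 12 + 13·t and substitute into x ≡ 13 (mod 17): 13·t ≡ 13 − 12 = 1 (mod 17).
    The inverse of 13 mod 17 is 4 (since 13·4 = 52 = 3·17 + 1), so t ≡ 4·1 = 4 ≡ 4 (mod 17).
    Then x = 12 + 13·4 = 64, valid modulo lcm(13, 17) = 221: x ≡ 64 (mod 221).
  Combine with x ≡ 3 (mod 5); new modulus lcm = 1105.
    Write x = 64 + 221·t and substitute into x ≡ 3 (mod 5): 221·t ≡ 3 − 64 = -61 (mod 5).
    Reduce coefficients mod 5: 1·t ≡ 4 (mod 5).
    So t ≡ 4 (mod 5).
    Then x = 64 + 221·4 = 948, valid modulo lcm(221, 5) = 1105: x ≡ 948 (mod 1105).
  Combine with x ≡ 2 (mod 8); new modulus lcm = 8840.
    Write x = 948 + 1105·t and substitute into x ≡ 2 (mod 8): 1105·t ≡ 2 − 948 = -946 (mod 8).
    Reduce coefficients mod 8: 1·t ≡ 6 (mod 8).
    So t ≡ 6 (mod 8).
    Then x = 948 + 1105·6 = 7578, valid modulo lcm(1105, 8) = 8840: x ≡ 7578 (mod 8840).
Verify against each original: 7578 mod 13 = 12, 7578 mod 17 = 13, 7578 mod 5 = 3, 7578 mod 8 = 2.

x ≡ 7578 (mod 8840).


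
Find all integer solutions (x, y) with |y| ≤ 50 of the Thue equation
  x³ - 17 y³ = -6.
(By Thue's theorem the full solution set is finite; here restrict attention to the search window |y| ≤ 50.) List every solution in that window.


The equation is x³ - 17y³ = -6. For fixed y, x³ = 17·y³ − 6, so a solution requires the RHS to be a perfect cube.
Strategy: iterate y from -50 to 50, compute RHS = 17·y³ − 6, and check whether it is a (positive or negative) perfect cube.
Check small values of y:
  y = 0: RHS = -6 is not a perfect cube.
  y = 1: RHS = 11 is not a perfect cube.
  y = -1: RHS = -23 is not a perfect cube.
  y = 2: RHS = 130 is not a perfect cube.
  y = -2: RHS = -142 is not a perfect cube.
  y = 3: RHS = 453 is not a perfect cube.
  y = -3: RHS = -465 is not a perfect cube.
Continuing the search up to |y| = 50 finds no solutions either.
No (x, y) in the scanned range satisfies the equation.

No integer solutions with |y| ≤ 50.


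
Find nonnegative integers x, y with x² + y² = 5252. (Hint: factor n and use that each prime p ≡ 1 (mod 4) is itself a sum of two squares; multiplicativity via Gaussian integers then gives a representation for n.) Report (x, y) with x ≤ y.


Step 1: Factor n = 5252 = 2^2 · 13 · 101.
Step 2: Check the mod-4 condition on each prime factor: 2 = 2 (special); 13 ≡ 1 (mod 4), exponent 1; 101 ≡ 1 (mod 4), exponent 1.
All primes ≡ 3 (mod 4) appear to even exponent (or don't appear), so by the two-squares theorem n IS expressible as a sum of two squares.
Step 3: Build a representation. Group n = k² · m with k = 2 and m = 13 · 101 = 1313 (a product of primes ≡ 1 (mod 4)); a representation of m scales to one of n via (k·x)² + (k·y)² = k²(x² + y²). Each prime p ≡ 1 (mod 4) is itself a sum of two squares; find a² by testing p − a² for a perfect square:
  13: 13 − 1² = 12, 13 − 2² = 9 = 3² ⇒ 13 = 2² + 3².
  101: 101 − 1² = 100 = 10² ⇒ 101 = 1² + 10².
  Combine using the Brahmagupta–Fibonacci identity (a² + b²)(c² + d²) = (ac − bd)² + (ad + bc)² = (ac + bd)² + (ad − bc)²:
  13 · 101 = 1313: from (2² + 3²)(1² + 10²), take (2·1 − 3·10, 2·10 + 3·1) = (2 − 30, 20 + 3) = (-28, 23); dropping signs (only squares matter) gives (28, 23); check 28² + 23² = 784 + 529 = 1313 ✓.
  Scale by k = 2: (2·28, 2·23) = (56, 46).
Step 4: Order so x ≤ y and verify: 46² + 56² = 2116 + 3136 = 5252 = n. ✓

n = 5252 = 46² + 56² (one valid representation with x ≤ y).


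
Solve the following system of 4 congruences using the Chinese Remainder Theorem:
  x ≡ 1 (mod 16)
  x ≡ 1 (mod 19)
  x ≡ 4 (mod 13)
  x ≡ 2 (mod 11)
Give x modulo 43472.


Product of moduli M = 16 · 19 · 13 · 11 = 43472.
Merge one congruence at a time:
  Start: x ≡ 1 (mod 16).
  Combine with x ≡ 1 (mod 19); new modulus lcm = 304.
    Write x = 1 + 16·t and substitute into x ≡ 1 (mod 19): 16·t ≡ 1 − 1 = 0 (mod 19).
    The inverse of 16 mod 19 is 6 (since 16·6 = 96 = 5·19 + 1), so t ≡ 6·0 = 0 ≡ 0 (mod 19).
    Then x = 1 + 16·0 = 1, valid modulo lcm(16, 19) = 304: x ≡ 1 (mod 304).
  Combine with x ≡ 4 (mod 13); new modulus lcm = 3952.
    Write x = 1 + 304·t and substitute into x ≡ 4 (mod 13): 304·t ≡ 4 − 1 = 3 (mod 13).
    Reduce coefficients mod 13: 5·t ≡ 3 (mod 13).
    The inverse of 5 mod 13 is 8 (since 5·8 = 40 = 3·13 + 1), so t ≡ 8·3 = 24 ≡ 11 (mod 13).
    Then x = 1 + 304·11 = 3345, valid modulo lcm(304, 13) = 3952: x ≡ 3345 (mod 3952).
  Combine with x ≡ 2 (mod 11); new modulus lcm = 43472.
    Write x = 3345 + 3952·t and substitute into x ≡ 2 (mod 11): 3952·t ≡ 2 − 3345 = -3343 (mod 11).
    Reduce coefficients mod 11: 3·t ≡ 1 (mod 11).
    The inverse of 3 mod 11 is 4 (since 3·4 = 12 = 1·11 + 1), so t ≡ 4·1 = 4 ≡ 4 (mod 11).
    Then x = 3345 + 3952·4 = 19153, valid modulo lcm(3952, 11) = 43472: x ≡ 19153 (mod 43472).
Verify against each original: 19153 mod 16 = 1, 19153 mod 19 = 1, 19153 mod 13 = 4, 19153 mod 11 = 2.

x ≡ 19153 (mod 43472).


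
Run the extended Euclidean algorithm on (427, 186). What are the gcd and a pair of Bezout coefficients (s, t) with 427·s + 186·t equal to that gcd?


Euclidean algorithm on (427, 186) — divide until remainder is 0:
  427 = 2 · 186 + 55
  186 = 3 · 55 + 21
  55 = 2 · 21 + 13
  21 = 1 · 13 + 8
  13 = 1 · 8 + 5
  8 = 1 · 5 + 3
  5 = 1 · 3 + 2
  3 = 1 · 2 + 1
  2 = 2 · 1 + 0
gcd(427, 186) = 1.
Track Bezout coefficients alongside the remainders: start with r₀ = 427 = a·1 + b·0 (s = 1, t = 0) and r₁ = 186 = a·0 + b·1 (s = 0, t = 1); each new remainder r_{k+1} = r_{k-1} − q_k·r_k inherits s_{k+1} = s_{k-1} − q_k·s_k, t_{k+1} = t_{k-1} − q_k·t_k, so r_k = a·s_k + b·t_k at every step:
  q = 2: r = 55, s = 1 − 2·0 = 1, t = 0 − 2·1 = -2  (check: 427·1 + 186·(-2) = 55)
  q = 3: r = 21, s = 0 − 3·1 = -3, t = 1 − 3·(-2) = 7  (check: 427·(-3) + 186·7 = 21)
  q = 2: r = 13, s = 1 − 2·(-3) = 7, t = -2 − 2·7 = -16  (check: 427·7 + 186·(-16) = 13)
  q = 1: r = 8, s = -3 − 1·7 = -10, t = 7 − 1·(-16) = 23  (check: 427·(-10) + 186·23 = 8)
  q = 1: r = 5, s = 7 − 1·(-10) = 17, t = -16 − 1·23 = -39  (check: 427·17 + 186·(-39) = 5)
  q = 1: r = 3, s = -10 − 1·17 = -27, t = 23 − 1·(-39) = 62  (check: 427·(-27) + 186·62 = 3)
  q = 1: r = 2, s = 17 − 1·(-27) = 44, t = -39 − 1·62 = -101  (check: 427·44 + 186·(-101) = 2)
  q = 1: r = 1, s = -27 − 1·44 = -71, t = 62 − 1·(-101) = 163  (check: 427·(-71) + 186·163 = 1)
The row with r = 1 (the gcd) gives the Bezout coefficients s = -71, t = 163.
Result: 427 · (-71) + 186 · (163) = 1.

gcd(427, 186) = 1; s = -71, t = 163 (check: 427·(-71) + 186·163 = 1).


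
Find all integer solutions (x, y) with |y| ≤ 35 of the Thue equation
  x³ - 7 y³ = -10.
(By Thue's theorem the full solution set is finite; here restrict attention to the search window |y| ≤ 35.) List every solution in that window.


The equation is x³ - 7y³ = -10. For fixed y, x³ = 7·y³ − 10, so a solution requires the RHS to be a perfect cube.
Strategy: iterate y from -35 to 35, compute RHS = 7·y³ − 10, and check whether it is a (positive or negative) perfect cube.
Check small values of y:
  y = 0: RHS = -10 is not a perfect cube.
  y = 1: RHS = -3 is not a perfect cube.
  y = -1: RHS = -17 is not a perfect cube.
  y = 2: RHS = 46 is not a perfect cube.
  y = -2: RHS = -66 is not a perfect cube.
  y = 3: RHS = 179 is not a perfect cube.
  y = -3: RHS = -199 is not a perfect cube.
Continuing the search up to |y| = 35 finds no solutions either.
No (x, y) in the scanned range satisfies the equation.

No integer solutions with |y| ≤ 35.


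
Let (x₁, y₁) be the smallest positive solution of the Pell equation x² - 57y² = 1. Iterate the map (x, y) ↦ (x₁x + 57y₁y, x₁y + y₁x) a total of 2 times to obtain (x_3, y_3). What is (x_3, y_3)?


Step 1: Find the fundamental solution (x₁, y₁) of x² - 57y² = 1.
  Expand √57 as a continued fraction. a₀ = ⌊√57⌋ = 7; iterate m_{k+1} = d_k·a_k − m_k, d_{k+1} = (57 − m_{k+1}²)/d_k, a_{k+1} = ⌊(a₀ + m_{k+1})/d_{k+1}⌋ (starting m₀ = 0, d₀ = 1), with convergents p_k = a_k·p_{k-1} + p_{k-2}, q_k = a_k·q_{k-1} + q_{k-2} (p₋₁ = 1, q₋₁ = 0):
  k = 0: a₀ = 7; p₀/q₀ = 7/1; p₀² − 57·q₀² = 49 − 57 = -8.
  k = 1: m = 7, d = 8, a = ⌊(7 + 7)/8⌋ = 1; p/q = (1·7 + 1)/(1·1 + 0) = 8/1; p² − 57·q² = 64 − 57 = 7.
  k = 2: m = 1, d = 7, a = ⌊(7 + 1)/7⌋ = 1; p/q = (1·8 + 7)/(1·1 + 1) = 15/2; p² − 57·q² = 225 − 228 = -3.
  k = 3: m = 6, d = 3, a = ⌊(7 + 6)/3⌋ = 4; p/q = (4·15 + 8)/(4·2 + 1) = 68/9; p² − 57·q² = 4624 − 4617 = 7.
  k = 4: m = 6, d = 7, a = ⌊(7 + 6)/7⌋ = 1; p/q = (1·68 + 15)/(1·9 + 2) = 83/11; p² − 57·q² = 6889 − 6897 = -8.
  k = 5: m = 1, d = 8, a = ⌊(7 + 1)/8⌋ = 1; p/q = (1·83 + 68)/(1·11 + 9) = 151/20; p² − 57·q² = 22801 − 22800 = 1.
  The first convergent with p² − 57·q² = 1 gives the fundamental solution (x₁, y₁) = (151, 20).
Step 2: Apply the recurrence (x_{n+1}, y_{n+1}) = (x₁x_n + 57y₁y_n, x₁y_n + y₁x_n) repeatedly.
  From (x_1, y_1) = (151, 20): x_2 = 151·151 + 57·20·20 = 45601; y_2 = 151·20 + 20·151 = 6040.
  From (x_2, y_2) = (45601, 6040): x_3 = 151·45601 + 57·20·6040 = 13771351; y_3 = 151·6040 + 20·45601 = 1824060.
Step 3: Verify x_3² - 57·y_3² = 189650108365201 - 189650108365200 = 1 (should be 1). ✓

(x_1, y_1) = (151, 20); (x_3, y_3) = (13771351, 1824060).


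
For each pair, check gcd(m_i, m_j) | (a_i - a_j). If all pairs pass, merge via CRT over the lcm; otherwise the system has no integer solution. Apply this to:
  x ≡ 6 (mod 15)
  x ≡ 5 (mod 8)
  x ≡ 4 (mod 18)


Moduli 15, 8, 18 are not pairwise coprime, so CRT works modulo lcm(m_i) when all pairwise compatibility conditions hold.
Pairwise compatibility: gcd(m_i, m_j) must divide a_i - a_j for every pair.
Merge one congruence at a time:
  Start: x ≡ 6 (mod 15).
  Combine with x ≡ 5 (mod 8): gcd(15, 8) = 1; 5 - 6 = -1, which IS divisible by 1, so compatible.
    Write x = 6 + 15·t and substitute into x ≡ 5 (mod 8): 15·t ≡ 5 − 6 = -1 (mod 8).
    Reduce coefficients mod 8: 7·t ≡ 7 (mod 8).
    The inverse of 7 mod 8 is 7 (since 7·7 = 49 = 6·8 + 1), so t ≡ 7·7 = 49 ≡ 1 (mod 8).
    Then x = 6 + 15·1 = 21, valid modulo lcm(15, 8) = 120: x ≡ 21 (mod 120).
  Combine with x ≡ 4 (mod 18): gcd(120, 18) = 6, and 4 - 21 = -17 is NOT divisible by 6.
    ⇒ system is inconsistent (no integer solution).

No solution (the system is inconsistent).


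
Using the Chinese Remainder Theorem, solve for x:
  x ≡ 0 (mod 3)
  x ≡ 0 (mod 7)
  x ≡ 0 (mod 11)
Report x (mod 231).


Moduli 3, 7, 11 are pairwise coprime; by CRT there is a unique solution modulo M = 3 · 7 · 11 = 231.
Solve pairwise, accumulating the modulus:
  Start with x ≡ 0 (mod 3).
  Combine with x ≡ 0 (mod 7): since gcd(3, 7) = 1, we get a unique residue mod 21.
    Write x = 0 + 3·t and substitute into x ≡ 0 (mod 7): 3·t ≡ 0 − 0 = 0 (mod 7).
    The inverse of 3 mod 7 is 5 (since 3·5 = 15 = 2·7 + 1), so t ≡ 5·0 = 0 ≡ 0 (mod 7).
    Then x = 0 + 3·0 = 0, valid modulo lcm(3, 7) = 21: x ≡ 0 (mod 21).
  Combine with x ≡ 0 (mod 11): since gcd(21, 11) = 1, we get a unique residue mod 231.
    Write x = 0 + 21·t and substitute into x ≡ 0 (mod 11): 21·t ≡ 0 − 0 = 0 (mod 11).
    Reduce coefficients mod 11: 10·t ≡ 0 (mod 11).
    The inverse of 10 mod 11 is 10 (since 10·10 = 100 = 9·11 + 1), so t ≡ 10·0 = 0 ≡ 0 (mod 11).
    Then x = 0 + 21·0 = 0, valid modulo lcm(21, 11) = 231: x ≡ 0 (mod 231).
Verify: 0 mod 3 = 0 ✓, 0 mod 7 = 0 ✓, 0 mod 11 = 0 ✓.

x ≡ 0 (mod 231).


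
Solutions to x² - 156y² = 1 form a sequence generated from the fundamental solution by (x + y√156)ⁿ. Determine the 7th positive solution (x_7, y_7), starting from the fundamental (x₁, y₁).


Step 1: Find the fundamental solution (x₁, y₁) of x² - 156y² = 1.
  Expand √156 as a continued fraction. a₀ = ⌊√156⌋ = 12; iterate m_{k+1} = d_k·a_k − m_k, d_{k+1} = (156 − m_{k+1}²)/d_k, a_{k+1} = ⌊(a₀ + m_{k+1})/d_{k+1}⌋ (starting m₀ = 0, d₀ = 1), with convergents p_k = a_k·p_{k-1} + p_{k-2}, q_k = a_k·q_{k-1} + q_{k-2} (p₋₁ = 1, q₋₁ = 0):
  k = 0: a₀ = 12; p₀/q₀ = 12/1; p₀² − 156·q₀² = 144 − 156 = -12.
  k = 1: m = 12, d = 12, a = ⌊(12 + 12)/12⌋ = 2; p/q = (2·12 + 1)/(2·1 + 0) = 25/2; p² − 156·q² = 625 − 624 = 1.
  The first convergent with p² − 156·q² = 1 gives the fundamental solution (x₁, y₁) = (25, 2).
Step 2: Apply the recurrence (x_{n+1}, y_{n+1}) = (x₁x_n + 156y₁y_n, x₁y_n + y₁x_n) repeatedly.
  From (x_1, y_1) = (25, 2): x_2 = 25·25 + 156·2·2 = 1249; y_2 = 25·2 + 2·25 = 100.
  From (x_2, y_2) = (1249, 100): x_3 = 25·1249 + 156·2·100 = 62425; y_3 = 25·100 + 2·1249 = 4998.
  From (x_3, y_3) = (62425, 4998): x_4 = 25·62425 + 156·2·4998 = 3120001; y_4 = 25·4998 + 2·62425 = 249800.
  From (x_4, y_4) = (3120001, 249800): x_5 = 25·3120001 + 156·2·249800 = 155937625; y_5 = 25·249800 + 2·3120001 = 12485002.
  From (x_5, y_5) = (155937625, 12485002): x_6 = 25·155937625 + 156·2·12485002 = 7793761249; y_6 = 25·12485002 + 2·155937625 = 624000300.
  From (x_6, y_6) = (7793761249, 624000300): x_7 = 25·7793761249 + 156·2·624000300 = 389532124825; y_7 = 25·624000300 + 2·7793761249 = 31187529998.
Step 3: Verify x_7² - 156·y_7² = 151735276270679381280625 - 151735276270679381280624 = 1 (should be 1). ✓

(x_1, y_1) = (25, 2); (x_7, y_7) = (389532124825, 31187529998).


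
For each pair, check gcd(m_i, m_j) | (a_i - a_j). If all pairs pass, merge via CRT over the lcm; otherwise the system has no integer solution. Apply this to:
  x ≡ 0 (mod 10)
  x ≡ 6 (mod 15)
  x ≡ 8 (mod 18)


Moduli 10, 15, 18 are not pairwise coprime, so CRT works modulo lcm(m_i) when all pairwise compatibility conditions hold.
Pairwise compatibility: gcd(m_i, m_j) must divide a_i - a_j for every pair.
Merge one congruence at a time:
  Start: x ≡ 0 (mod 10).
  Combine with x ≡ 6 (mod 15): gcd(10, 15) = 5, and 6 - 0 = 6 is NOT divisible by 5.
    ⇒ system is inconsistent (no integer solution).

No solution (the system is inconsistent).


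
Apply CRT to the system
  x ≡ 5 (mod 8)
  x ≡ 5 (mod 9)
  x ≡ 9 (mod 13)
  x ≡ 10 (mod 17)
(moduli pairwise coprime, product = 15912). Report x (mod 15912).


Product of moduli M = 8 · 9 · 13 · 17 = 15912.
Merge one congruence at a time:
  Start: x ≡ 5 (mod 8).
  Combine with x ≡ 5 (mod 9); new modulus lcm = 72.
    Write x = 5 + 8·t and substitute into x ≡ 5 (mod 9): 8·t ≡ 5 − 5 = 0 (mod 9).
    The inverse of 8 mod 9 is 8 (since 8·8 = 64 = 7·9 + 1), so t ≡ 8·0 = 0 ≡ 0 (mod 9).
    Then x = 5 + 8·0 = 5, valid modulo lcm(8, 9) = 72: x ≡ 5 (mod 72).
  Combine with x ≡ 9 (mod 13); new modulus lcm = 936.
    Write x = 5 + 72·t and substitute into x ≡ 9 (mod 13): 72·t ≡ 9 − 5 = 4 (mod 13).
    Reduce coefficients mod 13: 7·t ≡ 4 (mod 13).
    The inverse of 7 mod 13 is 2 (since 7·2 = 14 = 1·13 + 1), so t ≡ 2·4 = 8 ≡ 8 (mod 13).
    Then x = 5 + 72·8 = 581, valid modulo lcm(72, 13) = 936: x ≡ 581 (mod 936).
  Combine with x ≡ 10 (mod 17); new modulus lcm = 15912.
    Write x = 581 + 936·t and substitute into x ≡ 10 (mod 17): 936·t ≡ 10 − 581 = -571 (mod 17).
    Reduce coefficients mod 17: 1·t ≡ 7 (mod 17).
    So t ≡ 7 (mod 17).
    Then x = 581 + 936·7 = 7133, valid modulo lcm(936, 17) = 15912: x ≡ 7133 (mod 15912).
Verify against each original: 7133 mod 8 = 5, 7133 mod 9 = 5, 7133 mod 13 = 9, 7133 mod 17 = 10.

x ≡ 7133 (mod 15912).


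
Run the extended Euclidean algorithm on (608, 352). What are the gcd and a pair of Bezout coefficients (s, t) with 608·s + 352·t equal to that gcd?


Euclidean algorithm on (608, 352) — divide until remainder is 0:
  608 = 1 · 352 + 256
  352 = 1 · 256 + 96
  256 = 2 · 96 + 64
  96 = 1 · 64 + 32
  64 = 2 · 32 + 0
gcd(608, 352) = 32.
Track Bezout coefficients alongside the remainders: start with r₀ = 608 = a·1 + b·0 (s = 1, t = 0) and r₁ = 352 = a·0 + b·1 (s = 0, t = 1); each new remainder r_{k+1} = r_{k-1} − q_k·r_k inherits s_{k+1} = s_{k-1} − q_k·s_k, t_{k+1} = t_{k-1} − q_k·t_k, so r_k = a·s_k + b·t_k at every step:
  q = 1: r = 256, s = 1 − 1·0 = 1, t = 0 − 1·1 = -1  (check: 608·1 + 352·(-1) = 256)
  q = 1: r = 96, s = 0 − 1·1 = -1, t = 1 − 1·(-1) = 2  (check: 608·(-1) + 352·2 = 96)
  q = 2: r = 64, s = 1 − 2·(-1) = 3, t = -1 − 2·2 = -5  (check: 608·3 + 352·(-5) = 64)
  q = 1: r = 32, s = -1 − 1·3 = -4, t = 2 − 1·(-5) = 7  (check: 608·(-4) + 352·7 = 32)
The row with r = 32 (the gcd) gives the Bezout coefficients s = -4, t = 7.
Result: 608 · (-4) + 352 · (7) = 32.

gcd(608, 352) = 32; s = -4, t = 7 (check: 608·(-4) + 352·7 = 32).


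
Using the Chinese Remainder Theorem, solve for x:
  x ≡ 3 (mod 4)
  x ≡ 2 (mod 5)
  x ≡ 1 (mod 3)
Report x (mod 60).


Moduli 4, 5, 3 are pairwise coprime; by CRT there is a unique solution modulo M = 4 · 5 · 3 = 60.
Solve pairwise, accumulating the modulus:
  Start with x ≡ 3 (mod 4).
  Combine with x ≡ 2 (mod 5): since gcd(4, 5) = 1, we get a unique residue mod 20.
    Write x = 3 + 4·t and substitute into x ≡ 2 (mod 5): 4·t ≡ 2 − 3 = -1 (mod 5).
    Reduce coefficients mod 5: 4·t ≡ 4 (mod 5).
    The inverse of 4 mod 5 is 4 (since 4·4 = 16 = 3·5 + 1), so t ≡ 4·4 = 16 ≡ 1 (mod 5).
    Then x = 3 + 4·1 = 7, valid modulo lcm(4, 5) = 20: x ≡ 7 (mod 20).
  Combine with x ≡ 1 (mod 3): since gcd(20, 3) = 1, we get a unique residue mod 60.
    Write x = 7 + 20·t and substitute into x ≡ 1 (mod 3): 20·t ≡ 1 − 7 = -6 (mod 3).
    Reduce coefficients mod 3: 2·t ≡ 0 (mod 3).
    The inverse of 2 mod 3 is 2 (since 2·2 = 4 = 1·3 + 1), so t ≡ 2·0 = 0 ≡ 0 (mod 3).
    Then x = 7 + 20·0 = 7, valid modulo lcm(20, 3) = 60: x ≡ 7 (mod 60).
Verify: 7 mod 4 = 3 ✓, 7 mod 5 = 2 ✓, 7 mod 3 = 1 ✓.

x ≡ 7 (mod 60).


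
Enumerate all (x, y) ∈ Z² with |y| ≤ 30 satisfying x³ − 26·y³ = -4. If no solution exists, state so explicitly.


The equation is x³ - 26y³ = -4. For fixed y, x³ = 26·y³ − 4, so a solution requires the RHS to be a perfect cube.
Strategy: iterate y from -30 to 30, compute RHS = 26·y³ − 4, and check whether it is a (positive or negative) perfect cube.
Check small values of y:
  y = 0: RHS = -4 is not a perfect cube.
  y = 1: RHS = 22 is not a perfect cube.
  y = -1: RHS = -30 is not a perfect cube.
  y = 2: RHS = 204 is not a perfect cube.
  y = -2: RHS = -212 is not a perfect cube.
  y = 3: RHS = 698 is not a perfect cube.
  y = -3: RHS = -706 is not a perfect cube.
Continuing the search up to |y| = 30 finds no solutions either.
No (x, y) in the scanned range satisfies the equation.

No integer solutions with |y| ≤ 30.


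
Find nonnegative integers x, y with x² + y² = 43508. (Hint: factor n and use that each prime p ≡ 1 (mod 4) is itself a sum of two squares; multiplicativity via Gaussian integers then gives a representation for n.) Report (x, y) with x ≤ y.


Step 1: Factor n = 43508 = 2^2 · 73 · 149.
Step 2: Check the mod-4 condition on each prime factor: 2 = 2 (special); 73 ≡ 1 (mod 4), exponent 1; 149 ≡ 1 (mod 4), exponent 1.
All primes ≡ 3 (mod 4) appear to even exponent (or don't appear), so by the two-squares theorem n IS expressible as a sum of two squares.
Step 3: Build a representation. Group n = k² · m with k = 2 and m = 73 · 149 = 10877 (a product of primes ≡ 1 (mod 4)); a representation of m scales to one of n via (k·x)² + (k·y)² = k²(x² + y²). Each prime p ≡ 1 (mod 4) is itself a sum of two squares; find a² by testing p − a² for a perfect square:
  73: 73 − 1² = 72, 73 − 2² = 69, 73 − 3² = 64 = 8² ⇒ 73 = 3² + 8².
  149: 149 − 1² = 148, 149 − 2² = 145, 149 − 3² = 140, 149 − 4² = 133, 149 − 5² = 124, 149 − 6² = 113, 149 − 7² = 100 = 10² ⇒ 149 = 7² + 10².
  Combine using the Brahmagupta–Fibonacci identity (a² + b²)(c² + d²) = (ac − bd)² + (ad + bc)² = (ac + bd)² + (ad − bc)²:
  73 · 149 = 10877: from (3² + 8²)(7² + 10²), take (3·7 − 8·10, 3·10 + 8·7) = (21 − 80, 30 + 56) = (-59, 86); dropping signs (only squares matter) gives (59, 86); check 59² + 86² = 3481 + 7396 = 10877 ✓.
  Scale by k = 2: (2·59, 2·86) = (118, 172).
Step 4: Order so x ≤ y and verify: 118² + 172² = 13924 + 29584 = 43508 = n. ✓

n = 43508 = 118² + 172² (one valid representation with x ≤ y).


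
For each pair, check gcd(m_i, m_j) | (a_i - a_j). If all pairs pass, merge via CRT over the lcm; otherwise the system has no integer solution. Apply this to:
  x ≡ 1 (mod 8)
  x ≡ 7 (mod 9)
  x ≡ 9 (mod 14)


Moduli 8, 9, 14 are not pairwise coprime, so CRT works modulo lcm(m_i) when all pairwise compatibility conditions hold.
Pairwise compatibility: gcd(m_i, m_j) must divide a_i - a_j for every pair.
Merge one congruence at a time:
  Start: x ≡ 1 (mod 8).
  Combine with x ≡ 7 (mod 9): gcd(8, 9) = 1; 7 - 1 = 6, which IS divisible by 1, so compatible.
    Write x = 1 + 8·t and substitute into x ≡ 7 (mod 9): 8·t ≡ 7 − 1 = 6 (mod 9).
    The inverse of 8 mod 9 is 8 (since 8·8 = 64 = 7·9 + 1), so t ≡ 8·6 = 48 ≡ 3 (mod 9).
    Then x = 1 + 8·3 = 25, valid modulo lcm(8, 9) = 72: x ≡ 25 (mod 72).
  Combine with x ≡ 9 (mod 14): gcd(72, 14) = 2; 9 - 25 = -16, which IS divisible by 2, so compatible.
    Write x = 25 + 72·t and substitute into x ≡ 9 (mod 14): 72·t ≡ 9 − 25 = -16 (mod 14).
    Divide the congruence (and modulus) by g = 2: 36·t ≡ -8 (mod 7).
    Reduce coefficients mod 7: 1·t ≡ 6 (mod 7).
    So t ≡ 6 (mod 7).
    Then x = 25 + 72·6 = 457, valid modulo lcm(72, 14) = 504: x ≡ 457 (mod 504).
Verify: 457 mod 8 = 1, 457 mod 9 = 7, 457 mod 14 = 9.

x ≡ 457 (mod 504).


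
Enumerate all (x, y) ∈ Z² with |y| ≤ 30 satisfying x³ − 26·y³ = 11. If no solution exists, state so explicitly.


The equation is x³ - 26y³ = 11. For fixed y, x³ = 26·y³ + 11, so a solution requires the RHS to be a perfect cube.
Strategy: iterate y from -30 to 30, compute RHS = 26·y³ + 11, and check whether it is a (positive or negative) perfect cube.
Check small values of y:
  y = 0: RHS = 11 is not a perfect cube.
  y = 1: RHS = 37 is not a perfect cube.
  y = -1: RHS = -15 is not a perfect cube.
  y = 2: RHS = 219 is not a perfect cube.
  y = -2: RHS = -197 is not a perfect cube.
  y = 3: RHS = 713 is not a perfect cube.
  y = -3: RHS = -691 is not a perfect cube.
Continuing the search up to |y| = 30 finds no solutions either.
No (x, y) in the scanned range satisfies the equation.

No integer solutions with |y| ≤ 30.


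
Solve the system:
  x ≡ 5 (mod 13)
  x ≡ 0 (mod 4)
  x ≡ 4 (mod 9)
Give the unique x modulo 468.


Moduli 13, 4, 9 are pairwise coprime; by CRT there is a unique solution modulo M = 13 · 4 · 9 = 468.
Solve pairwise, accumulating the modulus:
  Start with x ≡ 5 (mod 13).
  Combine with x ≡ 0 (mod 4): since gcd(13, 4) = 1, we get a unique residue mod 52.
    Write x = 5 + 13·t and substitute into x ≡ 0 (mod 4): 13·t ≡ 0 − 5 = -5 (mod 4).
    Reduce coefficients mod 4: 1·t ≡ 3 (mod 4).
    So t ≡ 3 (mod 4).
    Then x = 5 + 13·3 = 44, valid modulo lcm(13, 4) = 52: x ≡ 44 (mod 52).
  Combine with x ≡ 4 (mod 9): since gcd(52, 9) = 1, we get a unique residue mod 468.
    Write x = 44 + 52·t and substitute into x ≡ 4 (mod 9): 52·t ≡ 4 − 44 = -40 (mod 9).
    Reduce coefficients mod 9: 7·t ≡ 5 (mod 9).
    The inverse of 7 mod 9 is 4 (since 7·4 = 28 = 3·9 + 1), so t ≡ 4·5 = 20 ≡ 2 (mod 9).
    Then x = 44 + 52·2 = 148, valid modulo lcm(52, 9) = 468: x ≡ 148 (mod 468).
Verify: 148 mod 13 = 5 ✓, 148 mod 4 = 0 ✓, 148 mod 9 = 4 ✓.

x ≡ 148 (mod 468).


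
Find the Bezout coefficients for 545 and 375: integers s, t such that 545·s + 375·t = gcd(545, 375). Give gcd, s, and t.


Euclidean algorithm on (545, 375) — divide until remainder is 0:
  545 = 1 · 375 + 170
  375 = 2 · 170 + 35
  170 = 4 · 35 + 30
  35 = 1 · 30 + 5
  30 = 6 · 5 + 0
gcd(545, 375) = 5.
Track Bezout coefficients alongside the remainders: start with r₀ = 545 = a·1 + b·0 (s = 1, t = 0) and r₁ = 375 = a·0 + b·1 (s = 0, t = 1); each new remainder r_{k+1} = r_{k-1} − q_k·r_k inherits s_{k+1} = s_{k-1} − q_k·s_k, t_{k+1} = t_{k-1} − q_k·t_k, so r_k = a·s_k + b·t_k at every step:
  q = 1: r = 170, s = 1 − 1·0 = 1, t = 0 − 1·1 = -1  (check: 545·1 + 375·(-1) = 170)
  q = 2: r = 35, s = 0 − 2·1 = -2, t = 1 − 2·(-1) = 3  (check: 545·(-2) + 375·3 = 35)
  q = 4: r = 30, s = 1 − 4·(-2) = 9, t = -1 − 4·3 = -13  (check: 545·9 + 375·(-13) = 30)
  q = 1: r = 5, s = -2 − 1·9 = -11, t = 3 − 1·(-13) = 16  (check: 545·(-11) + 375·16 = 5)
The row with r = 5 (the gcd) gives the Bezout coefficients s = -11, t = 16.
Result: 545 · (-11) + 375 · (16) = 5.

gcd(545, 375) = 5; s = -11, t = 16 (check: 545·(-11) + 375·16 = 5).


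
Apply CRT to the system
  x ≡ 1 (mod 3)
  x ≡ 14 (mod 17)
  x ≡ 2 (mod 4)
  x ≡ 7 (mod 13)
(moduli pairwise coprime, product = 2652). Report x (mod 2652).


Product of moduli M = 3 · 17 · 4 · 13 = 2652.
Merge one congruence at a time:
  Start: x ≡ 1 (mod 3).
  Combine with x ≡ 14 (mod 17); new modulus lcm = 51.
    Write x = 1 + 3·t and substitute into x ≡ 14 (mod 17): 3·t ≡ 14 − 1 = 13 (mod 17).
    The inverse of 3 mod 17 is 6 (since 3·6 = 18 = 1·17 + 1), so t ≡ 6·13 = 78 ≡ 10 (mod 17).
    Then x = 1 + 3·10 = 31, valid modulo lcm(3, 17) = 51: x ≡ 31 (mod 51).
  Combine with x ≡ 2 (mod 4); new modulus lcm = 204.
    Write x = 31 + 51·t and substitute into x ≡ 2 (mod 4): 51·t ≡ 2 − 31 = -29 (mod 4).
    Reduce coefficients mod 4: 3·t ≡ 3 (mod 4).
    The inverse of 3 mod 4 is 3 (since 3·3 = 9 = 2·4 + 1), so t ≡ 3·3 = 9 ≡ 1 (mod 4).
    Then x = 31 + 51·1 = 82, valid modulo lcm(51, 4) = 204: x ≡ 82 (mod 204).
  Combine with x ≡ 7 (mod 13); new modulus lcm = 2652.
    Write x = 82 + 204·t and substitute into x ≡ 7 (mod 13): 204·t ≡ 7 − 82 = -75 (mod 13).
    Reduce coefficients mod 13: 9·t ≡ 3 (mod 13).
    The inverse of 9 mod 13 is 3 (since 9·3 = 27 = 2·13 + 1), so t ≡ 3·3 = 9 ≡ 9 (mod 13).
    Then x = 82 + 204·9 = 1918, valid modulo lcm(204, 13) = 2652: x ≡ 1918 (mod 2652).
Verify against each original: 1918 mod 3 = 1, 1918 mod 17 = 14, 1918 mod 4 = 2, 1918 mod 13 = 7.

x ≡ 1918 (mod 2652).


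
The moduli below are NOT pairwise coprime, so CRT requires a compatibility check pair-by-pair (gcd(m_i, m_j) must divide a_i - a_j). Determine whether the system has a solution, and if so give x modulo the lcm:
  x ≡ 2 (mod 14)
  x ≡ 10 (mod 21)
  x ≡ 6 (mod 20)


Moduli 14, 21, 20 are not pairwise coprime, so CRT works modulo lcm(m_i) when all pairwise compatibility conditions hold.
Pairwise compatibility: gcd(m_i, m_j) must divide a_i - a_j for every pair.
Merge one congruence at a time:
  Start: x ≡ 2 (mod 14).
  Combine with x ≡ 10 (mod 21): gcd(14, 21) = 7, and 10 - 2 = 8 is NOT divisible by 7.
    ⇒ system is inconsistent (no integer solution).

No solution (the system is inconsistent).


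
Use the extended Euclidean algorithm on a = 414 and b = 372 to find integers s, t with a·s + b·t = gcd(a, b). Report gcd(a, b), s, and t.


Euclidean algorithm on (414, 372) — divide until remainder is 0:
  414 = 1 · 372 + 42
  372 = 8 · 42 + 36
  42 = 1 · 36 + 6
  36 = 6 · 6 + 0
gcd(414, 372) = 6.
Track Bezout coefficients alongside the remainders: start with r₀ = 414 = a·1 + b·0 (s = 1, t = 0) and r₁ = 372 = a·0 + b·1 (s = 0, t = 1); each new remainder r_{k+1} = r_{k-1} − q_k·r_k inherits s_{k+1} = s_{k-1} − q_k·s_k, t_{k+1} = t_{k-1} − q_k·t_k, so r_k = a·s_k + b·t_k at every step:
  q = 1: r = 42, s = 1 − 1·0 = 1, t = 0 − 1·1 = -1  (check: 414·1 + 372·(-1) = 42)
  q = 8: r = 36, s = 0 − 8·1 = -8, t = 1 − 8·(-1) = 9  (check: 414·(-8) + 372·9 = 36)
  q = 1: r = 6, s = 1 − 1·(-8) = 9, t = -1 − 1·9 = -10  (check: 414·9 + 372·(-10) = 6)
The row with r = 6 (the gcd) gives the Bezout coefficients s = 9, t = -10.
Result: 414 · (9) + 372 · (-10) = 6.

gcd(414, 372) = 6; s = 9, t = -10 (check: 414·9 + 372·(-10) = 6).


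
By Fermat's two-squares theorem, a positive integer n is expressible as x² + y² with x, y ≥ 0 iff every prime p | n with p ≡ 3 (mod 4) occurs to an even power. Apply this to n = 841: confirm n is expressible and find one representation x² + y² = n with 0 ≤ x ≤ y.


Step 1: Factor n = 841 = 29^2.
Step 2: Check the mod-4 condition on each prime factor: 29 ≡ 1 (mod 4), exponent 2.
All primes ≡ 3 (mod 4) appear to even exponent (or don't appear), so by the two-squares theorem n IS expressible as a sum of two squares.
Step 3: Build a representation. Here n = 29 · 29 is a product of primes ≡ 1 (mod 4). Each prime p ≡ 1 (mod 4) is itself a sum of two squares; find a² by testing p − a² for a perfect square:
  29: 29 − 1² = 28, 29 − 2² = 25 = 5² ⇒ 29 = 2² + 5².
  Combine using the Brahmagupta–Fibonacci identity (a² + b²)(c² + d²) = (ac − bd)² + (ad + bc)² = (ac + bd)² + (ad − bc)²:
  29 · 29 = 841: from (2² + 5²)(2² + 5²), take (2·2 − 5·5, 2·5 + 5·2) = (4 − 25, 10 + 10) = (-21, 20); dropping signs (only squares matter) gives (21, 20); check 21² + 20² = 441 + 400 = 841 ✓.
Step 4: Order so x ≤ y and verify: 20² + 21² = 400 + 441 = 841 = n. ✓

n = 841 = 20² + 21² (one valid representation with x ≤ y).


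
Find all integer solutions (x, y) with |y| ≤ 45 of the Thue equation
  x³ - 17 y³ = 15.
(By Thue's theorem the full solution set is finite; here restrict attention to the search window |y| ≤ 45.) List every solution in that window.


The equation is x³ - 17y³ = 15. For fixed y, x³ = 17·y³ + 15, so a solution requires the RHS to be a perfect cube.
Strategy: iterate y from -45 to 45, compute RHS = 17·y³ + 15, and check whether it is a (positive or negative) perfect cube.
Check small values of y:
  y = 0: RHS = 15 is not a perfect cube.
  y = 1: RHS = 32 is not a perfect cube.
  y = -1: RHS = -2 is not a perfect cube.
  y = 2: RHS = 151 is not a perfect cube.
  y = -2: RHS = -121 is not a perfect cube.
  y = 3: RHS = 474 is not a perfect cube.
  y = -3: RHS = -444 is not a perfect cube.
Continuing the search up to |y| = 45 finds no solutions either.
No (x, y) in the scanned range satisfies the equation.

No integer solutions with |y| ≤ 45.


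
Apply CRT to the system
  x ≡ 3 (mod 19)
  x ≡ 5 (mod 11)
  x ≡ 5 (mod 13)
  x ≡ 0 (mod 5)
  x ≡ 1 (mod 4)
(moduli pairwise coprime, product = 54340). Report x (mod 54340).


Product of moduli M = 19 · 11 · 13 · 5 · 4 = 54340.
Merge one congruence at a time:
  Start: x ≡ 3 (mod 19).
  Combine with x ≡ 5 (mod 11); new modulus lcm = 209.
    Write x = 3 + 19·t and substitute into x ≡ 5 (mod 11): 19·t ≡ 5 − 3 = 2 (mod 11).
    Reduce coefficients mod 11: 8·t ≡ 2 (mod 11).
    The inverse of 8 mod 11 is 7 (since 8·7 = 56 = 5·11 + 1), so t ≡ 7·2 = 14 ≡ 3 (mod 11).
    Then x = 3 + 19·3 = 60, valid modulo lcm(19, 11) = 209: x ≡ 60 (mod 209).
  Combine with x ≡ 5 (mod 13); new modulus lcm = 2717.
    Write x = 60 + 209·t and substitute into x ≡ 5 (mod 13): 209·t ≡ 5 − 60 = -55 (mod 13).
    Reduce coefficients mod 13: 1·t ≡ 10 (mod 13).
    So t ≡ 10 (mod 13).
    Then x = 60 + 209·10 = 2150, valid modulo lcm(209, 13) = 2717: x ≡ 2150 (mod 2717).
  Combine with x ≡ 0 (mod 5); new modulus lcm = 13585.
    Write x = 2150 + 2717·t and substitute into x ≡ 0 (mod 5): 2717·t ≡ 0 − 2150 = -2150 (mod 5).
    Reduce coefficients mod 5: 2·t ≡ 0 (mod 5).
    The inverse of 2 mod 5 is 3 (since 2·3 = 6 = 1·5 + 1), so t ≡ 3·0 = 0 ≡ 0 (mod 5).
    Then x = 2150 + 2717·0 = 2150, valid modulo lcm(2717, 5) = 13585: x ≡ 2150 (mod 13585).
  Combine with x ≡ 1 (mod 4); new modulus lcm = 54340.
    Write x = 2150 + 13585·t and substitute into x ≡ 1 (mod 4): 13585·t ≡ 1 − 2150 = -2149 (mod 4).
    Reduce coefficients mod 4: 1·t ≡ 3 (mod 4).
    So t ≡ 3 (mod 4).
    Then x = 2150 + 13585·3 = 42905, valid modulo lcm(13585, 4) = 54340: x ≡ 42905 (mod 54340).
Verify against each original: 42905 mod 19 = 3, 42905 mod 11 = 5, 42905 mod 13 = 5, 42905 mod 5 = 0, 42905 mod 4 = 1.

x ≡ 42905 (mod 54340).


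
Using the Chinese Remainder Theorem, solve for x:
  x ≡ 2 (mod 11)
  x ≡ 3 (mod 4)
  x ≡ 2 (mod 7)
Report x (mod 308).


Moduli 11, 4, 7 are pairwise coprime; by CRT there is a unique solution modulo M = 11 · 4 · 7 = 308.
Solve pairwise, accumulating the modulus:
  Start with x ≡ 2 (mod 11).
  Combine with x ≡ 3 (mod 4): since gcd(11, 4) = 1, we get a unique residue mod 44.
    Write x = 2 + 11·t and substitute into x ≡ 3 (mod 4): 11·t ≡ 3 − 2 = 1 (mod 4).
    Reduce coefficients mod 4: 3·t ≡ 1 (mod 4).
    The inverse of 3 mod 4 is 3 (since 3·3 = 9 = 2·4 + 1), so t ≡ 3·1 = 3 ≡ 3 (mod 4).
    Then x = 2 + 11·3 = 35, valid modulo lcm(11, 4) = 44: x ≡ 35 (mod 44).
  Combine with x ≡ 2 (mod 7): since gcd(44, 7) = 1, we get a unique residue mod 308.
    Write x = 35 + 44·t and substitute into x ≡ 2 (mod 7): 44·t ≡ 2 − 35 = -33 (mod 7).
    Reduce coefficients mod 7: 2·t ≡ 2 (mod 7).
    The inverse of 2 mod 7 is 4 (since 2·4 = 8 = 1·7 + 1), so t ≡ 4·2 = 8 ≡ 1 (mod 7).
    Then x = 35 + 44·1 = 79, valid modulo lcm(44, 7) = 308: x ≡ 79 (mod 308).
Verify: 79 mod 11 = 2 ✓, 79 mod 4 = 3 ✓, 79 mod 7 = 2 ✓.

x ≡ 79 (mod 308).


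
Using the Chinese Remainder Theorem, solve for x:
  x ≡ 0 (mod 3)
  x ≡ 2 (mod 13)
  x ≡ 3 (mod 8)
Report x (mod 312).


Moduli 3, 13, 8 are pairwise coprime; by CRT there is a unique solution modulo M = 3 · 13 · 8 = 312.
Solve pairwise, accumulating the modulus:
  Start with x ≡ 0 (mod 3).
  Combine with x ≡ 2 (mod 13): since gcd(3, 13) = 1, we get a unique residue mod 39.
    Write x = 0 + 3·t and substitute into x ≡ 2 (mod 13): 3·t ≡ 2 − 0 = 2 (mod 13).
    The inverse of 3 mod 13 is 9 (since 3·9 = 27 = 2·13 + 1), so t ≡ 9·2 = 18 ≡ 5 (mod 13).
    Then x = 0 + 3·5 = 15, valid modulo lcm(3, 13) = 39: x ≡ 15 (mod 39).
  Combine with x ≡ 3 (mod 8): since gcd(39, 8) = 1, we get a unique residue mod 312.
    Write x = 15 + 39·t and substitute into x ≡ 3 (mod 8): 39·t ≡ 3 − 15 = -12 (mod 8).
    Reduce coefficients mod 8: 7·t ≡ 4 (mod 8).
    The inverse of 7 mod 8 is 7 (since 7·7 = 49 = 6·8 + 1), so t ≡ 7·4 = 28 ≡ 4 (mod 8).
    Then x = 15 + 39·4 = 171, valid modulo lcm(39, 8) = 312: x ≡ 171 (mod 312).
Verify: 171 mod 3 = 0 ✓, 171 mod 13 = 2 ✓, 171 mod 8 = 3 ✓.

x ≡ 171 (mod 312).


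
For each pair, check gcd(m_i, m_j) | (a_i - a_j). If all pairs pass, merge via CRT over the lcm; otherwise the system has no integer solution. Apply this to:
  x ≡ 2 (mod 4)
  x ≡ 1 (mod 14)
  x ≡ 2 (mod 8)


Moduli 4, 14, 8 are not pairwise coprime, so CRT works modulo lcm(m_i) when all pairwise compatibility conditions hold.
Pairwise compatibility: gcd(m_i, m_j) must divide a_i - a_j for every pair.
Merge one congruence at a time:
  Start: x ≡ 2 (mod 4).
  Combine with x ≡ 1 (mod 14): gcd(4, 14) = 2, and 1 - 2 = -1 is NOT divisible by 2.
    ⇒ system is inconsistent (no integer solution).

No solution (the system is inconsistent).


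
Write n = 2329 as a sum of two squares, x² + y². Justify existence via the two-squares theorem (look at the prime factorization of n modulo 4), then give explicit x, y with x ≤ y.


Step 1: Factor n = 2329 = 17 · 137.
Step 2: Check the mod-4 condition on each prime factor: 17 ≡ 1 (mod 4), exponent 1; 137 ≡ 1 (mod 4), exponent 1.
All primes ≡ 3 (mod 4) appear to even exponent (or don't appear), so by the two-squares theorem n IS expressible as a sum of two squares.
Step 3: Build a representation. Here n = 17 · 137 is a product of primes ≡ 1 (mod 4). Each prime p ≡ 1 (mod 4) is itself a sum of two squares; find a² by testing p − a² for a perfect square:
  17: 17 − 1² = 16 = 4² ⇒ 17 = 1² + 4².
  137: 137 − 1² = 136, 137 − 2² = 133, 137 − 3² = 128, 137 − 4² = 121 = 11² ⇒ 137 = 4² + 11².
  Combine using the Brahmagupta–Fibonacci identity (a² + b²)(c² + d²) = (ac − bd)² + (ad + bc)² = (ac + bd)² + (ad − bc)²:
  17 · 137 = 2329: from (1² + 4²)(4² + 11²), take (1·4 − 4·11, 1·11 + 4·4) = (4 − 44, 11 + 16) = (-40, 27); dropping signs (only squares matter) gives (40, 27); check 40² + 27² = 1600 + 729 = 2329 ✓.
Step 4: Order so x ≤ y and verify: 27² + 40² = 729 + 1600 = 2329 = n. ✓

n = 2329 = 27² + 40² (one valid representation with x ≤ y).
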